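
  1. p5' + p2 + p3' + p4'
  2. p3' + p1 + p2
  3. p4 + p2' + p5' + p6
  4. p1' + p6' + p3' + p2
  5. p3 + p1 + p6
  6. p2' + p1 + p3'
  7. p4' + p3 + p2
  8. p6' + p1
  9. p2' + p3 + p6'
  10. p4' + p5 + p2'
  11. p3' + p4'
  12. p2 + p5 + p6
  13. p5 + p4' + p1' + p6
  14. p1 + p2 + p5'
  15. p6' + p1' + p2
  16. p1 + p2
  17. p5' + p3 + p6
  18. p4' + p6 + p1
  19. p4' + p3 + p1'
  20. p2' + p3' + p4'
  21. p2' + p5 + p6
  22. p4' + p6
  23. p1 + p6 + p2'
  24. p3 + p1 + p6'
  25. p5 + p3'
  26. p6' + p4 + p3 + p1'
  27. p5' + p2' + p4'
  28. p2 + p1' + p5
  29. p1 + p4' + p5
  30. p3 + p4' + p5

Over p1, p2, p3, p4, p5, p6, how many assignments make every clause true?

2

There are 2^6 = 64 truth assignments over (p1, p2, p3, p4, p5, p6).
Split on p3. With p3 = 1, the clauses containing p3 are satisfied and p3' drops from the rest; 2 of the 2^5 = 32 assignments to the other variables satisfy what remains.
With p3 = 0, by the same count on the reduced clause set, 0 assignments work.
(One model: p1=T, p2=F, p3=T, p4=F, p5=T, p6=F.)
Total: 2 + 0 = 2.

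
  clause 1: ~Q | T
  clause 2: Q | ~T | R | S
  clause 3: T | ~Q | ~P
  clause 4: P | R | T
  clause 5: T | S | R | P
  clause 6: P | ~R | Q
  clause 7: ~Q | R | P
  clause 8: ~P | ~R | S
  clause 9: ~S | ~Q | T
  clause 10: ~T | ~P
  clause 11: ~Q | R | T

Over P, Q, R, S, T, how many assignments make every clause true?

There are 2^5 = 32 truth assignments over (P, Q, R, S, T).
Split on T. With T = 1, the clauses containing T are satisfied and ~T drops from the rest; 3 of the 2^4 = 16 assignments to the other variables satisfy what remains.
With T = 0, by the same count on the reduced clause set, 3 assignments work.
(One model: P=F, Q=F, R=F, S=T, T=T.)
Total: 3 + 3 = 6.

6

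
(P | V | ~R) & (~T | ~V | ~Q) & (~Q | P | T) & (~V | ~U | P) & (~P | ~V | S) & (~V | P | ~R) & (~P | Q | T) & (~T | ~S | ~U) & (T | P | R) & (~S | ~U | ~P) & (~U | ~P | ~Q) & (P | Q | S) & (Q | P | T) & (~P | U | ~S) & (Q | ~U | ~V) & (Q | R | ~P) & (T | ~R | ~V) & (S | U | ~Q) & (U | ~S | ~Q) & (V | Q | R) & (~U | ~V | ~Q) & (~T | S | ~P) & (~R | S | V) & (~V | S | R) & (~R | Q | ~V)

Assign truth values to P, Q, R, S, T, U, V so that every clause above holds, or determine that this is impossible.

Try P = 0.
Try V = 1.
The clause (~U) is unit, so U = 0.
The clause (~R) is unit, so R = 0.
The clause (T) is unit, so T = 1.
The clause (~Q) is unit, so Q = 0.
The clause (S) is unit, so S = 1.
This assignment satisfies each clause.

P: 0; Q: 0; R: 0; S: 1; T: 1; U: 0; V: 1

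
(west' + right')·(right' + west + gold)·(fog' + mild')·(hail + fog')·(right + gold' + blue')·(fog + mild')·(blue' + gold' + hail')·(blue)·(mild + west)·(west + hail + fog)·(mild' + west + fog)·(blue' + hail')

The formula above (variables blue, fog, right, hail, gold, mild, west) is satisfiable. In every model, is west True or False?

Suppose west = 0.
The clause (blue) is unit, so blue = 1.
The clause (mild) is unit, so mild = 1.
The clause (fog') is unit, so fog = 0.
That conflicts with the unit clause (fog).
So every satisfying assignment has west = True.

True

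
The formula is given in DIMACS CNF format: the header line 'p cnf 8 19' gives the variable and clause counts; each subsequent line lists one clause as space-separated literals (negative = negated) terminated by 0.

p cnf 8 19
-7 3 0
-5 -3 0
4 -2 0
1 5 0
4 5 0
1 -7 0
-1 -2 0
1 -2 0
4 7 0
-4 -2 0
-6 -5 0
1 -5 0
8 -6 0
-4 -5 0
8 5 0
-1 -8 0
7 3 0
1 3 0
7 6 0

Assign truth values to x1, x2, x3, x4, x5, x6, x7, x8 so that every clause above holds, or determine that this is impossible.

Case x7 = False:
(x4) alone gives x4 = True.
(¬x2) alone gives x2 = False.
(¬x5) alone gives x5 = False.
(x1) alone gives x1 = True.
(x8) alone gives x8 = True.
Now (¬x8) is unsatisfied and unit — conflict.
Undo x7 and try x7 = True.
(x3) alone gives x3 = True.
(¬x5) alone gives x5 = False.
(x1) alone gives x1 = True.
(x4) alone gives x4 = True.
(¬x2) alone gives x2 = False.
(x8) alone gives x8 = True.
Now (¬x8) is unsatisfied and unit — conflict.
Both values of x7 lead to a conflict.

UNSATISFIABLE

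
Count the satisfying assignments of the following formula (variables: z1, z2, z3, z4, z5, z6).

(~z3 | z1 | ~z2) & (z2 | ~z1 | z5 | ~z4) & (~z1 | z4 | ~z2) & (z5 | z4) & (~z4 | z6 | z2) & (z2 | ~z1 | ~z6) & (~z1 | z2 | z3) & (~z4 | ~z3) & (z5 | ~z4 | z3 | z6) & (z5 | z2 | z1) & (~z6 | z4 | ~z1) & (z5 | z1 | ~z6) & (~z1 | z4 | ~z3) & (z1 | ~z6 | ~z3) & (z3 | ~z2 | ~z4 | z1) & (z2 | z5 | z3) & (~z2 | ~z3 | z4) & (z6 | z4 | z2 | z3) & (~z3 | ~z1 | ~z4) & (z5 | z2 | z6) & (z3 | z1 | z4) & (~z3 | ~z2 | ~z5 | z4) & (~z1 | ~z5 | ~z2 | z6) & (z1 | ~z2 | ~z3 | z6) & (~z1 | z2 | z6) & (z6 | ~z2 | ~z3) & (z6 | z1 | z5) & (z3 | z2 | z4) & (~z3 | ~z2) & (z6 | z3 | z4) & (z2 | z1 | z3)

3

There are 2^6 = 64 truth assignments over (z1, z2, z3, z4, z5, z6).
Split on z5. With z5 = 1, the clauses containing z5 are satisfied and ~z5 drops from the rest; 2 of the 2^5 = 32 assignments to the other variables satisfy what remains.
With z5 = 0, by the same count on the reduced clause set, 1 assignment works.
(One model: z1=F, z2=F, z3=T, z4=F, z5=T, z6=F.)
Total: 2 + 1 = 3.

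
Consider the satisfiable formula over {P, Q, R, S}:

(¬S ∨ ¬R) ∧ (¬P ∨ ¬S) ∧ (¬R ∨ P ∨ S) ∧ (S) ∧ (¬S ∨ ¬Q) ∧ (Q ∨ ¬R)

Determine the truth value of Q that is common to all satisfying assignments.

Suppose Q = True.
(S) alone gives S = True.
But (¬S) is also a unit clause — contradiction.
So every satisfying assignment has Q = False.

False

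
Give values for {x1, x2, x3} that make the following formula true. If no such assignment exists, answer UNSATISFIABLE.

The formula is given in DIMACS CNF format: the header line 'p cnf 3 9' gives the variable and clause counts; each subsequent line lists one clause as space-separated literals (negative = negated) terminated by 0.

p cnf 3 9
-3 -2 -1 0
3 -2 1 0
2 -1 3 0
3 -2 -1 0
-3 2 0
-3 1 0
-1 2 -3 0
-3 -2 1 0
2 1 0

Try x3 = False.
Try x2 = False.
(¬x1) alone gives x1 = False.
Now (x1) is unsatisfied and unit — conflict.
That branch fails; take x2 = True instead.
(x1) alone gives x1 = True.
Now (¬x1) is unsatisfied and unit — conflict.
Both values of x2 lead to a conflict.
That branch fails; take x3 = True instead.
(x2) alone gives x2 = True.
(¬x1) alone gives x1 = False.
Now (x1) is unsatisfied and unit — conflict.
Both values of x3 lead to a conflict.

UNSATISFIABLE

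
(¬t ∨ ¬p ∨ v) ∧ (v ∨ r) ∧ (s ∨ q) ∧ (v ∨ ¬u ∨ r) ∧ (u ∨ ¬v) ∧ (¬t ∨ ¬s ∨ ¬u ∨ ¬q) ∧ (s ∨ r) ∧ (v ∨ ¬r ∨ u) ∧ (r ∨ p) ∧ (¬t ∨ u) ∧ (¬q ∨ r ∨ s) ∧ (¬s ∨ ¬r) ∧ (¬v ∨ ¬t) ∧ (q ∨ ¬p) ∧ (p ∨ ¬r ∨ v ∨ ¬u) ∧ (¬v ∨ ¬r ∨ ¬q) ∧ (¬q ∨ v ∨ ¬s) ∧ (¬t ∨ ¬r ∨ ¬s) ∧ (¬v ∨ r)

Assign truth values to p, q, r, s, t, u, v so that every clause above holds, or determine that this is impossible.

Try v = False.
The clause (r) is unit, so r = True.
The clause (u) is unit, so u = True.
The clause (¬s) is unit, so s = False.
The clause (q) is unit, so q = True.
The clause (p) is unit, so p = True.
The clause (¬t) is unit, so t = False.
This assignment satisfies each clause.

p ↦ True; q ↦ True; r ↦ True; s ↦ False; t ↦ False; u ↦ True; v ↦ False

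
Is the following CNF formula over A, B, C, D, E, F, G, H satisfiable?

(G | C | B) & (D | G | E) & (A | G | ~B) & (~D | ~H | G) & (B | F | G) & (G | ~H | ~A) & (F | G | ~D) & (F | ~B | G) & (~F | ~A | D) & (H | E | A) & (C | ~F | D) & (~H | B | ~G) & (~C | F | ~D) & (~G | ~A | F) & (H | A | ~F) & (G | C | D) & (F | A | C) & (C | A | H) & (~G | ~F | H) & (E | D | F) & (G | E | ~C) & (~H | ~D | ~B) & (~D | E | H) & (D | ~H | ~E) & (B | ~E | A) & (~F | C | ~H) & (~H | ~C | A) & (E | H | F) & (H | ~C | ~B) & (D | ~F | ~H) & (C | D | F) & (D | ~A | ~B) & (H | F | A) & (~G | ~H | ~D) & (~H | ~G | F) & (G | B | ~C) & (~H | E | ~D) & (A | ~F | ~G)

Yes, satisfiable

Suppose G = 0.
Suppose C = 0.
The clause (B) is unit, so B = 1.
The clause (A) is unit, so A = 1.
The clause (~H) is unit, so H = 0.
The clause (F) is unit, so F = 1.
The clause (D) is unit, so D = 1.
The clause (E) is unit, so E = 1.
All clauses are satisfied.
A satisfying assignment: A ↦ 1, B ↦ 1, C ↦ 0, D ↦ 1, E ↦ 1, F ↦ 1, G ↦ 0, H ↦ 0.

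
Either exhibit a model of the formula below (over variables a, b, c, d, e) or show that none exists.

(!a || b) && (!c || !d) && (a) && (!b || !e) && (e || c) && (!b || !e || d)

From the singleton clause (a), a = true.
From the singleton clause (b), b = true.
From the singleton clause (!e), e = false.
From the singleton clause (c), c = true.
From the singleton clause (!d), d = false.
This assignment satisfies each clause.

a: true, b: true, c: true, d: false, e: false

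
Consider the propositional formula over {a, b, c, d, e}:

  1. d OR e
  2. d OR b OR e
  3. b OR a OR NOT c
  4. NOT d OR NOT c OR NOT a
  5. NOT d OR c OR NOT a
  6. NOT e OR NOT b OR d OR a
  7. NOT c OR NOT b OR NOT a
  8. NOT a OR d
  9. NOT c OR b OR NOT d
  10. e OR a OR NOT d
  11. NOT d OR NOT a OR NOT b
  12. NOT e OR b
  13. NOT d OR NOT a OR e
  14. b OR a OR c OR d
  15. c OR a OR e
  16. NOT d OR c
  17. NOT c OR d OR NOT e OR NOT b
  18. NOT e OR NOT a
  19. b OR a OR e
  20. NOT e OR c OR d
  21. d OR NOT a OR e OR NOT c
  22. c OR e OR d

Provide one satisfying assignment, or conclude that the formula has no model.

a=false; b=true; c=true; d=true; e=true

Case d = true:
From the singleton clause (c), c = true.
From the singleton clause (NOT a), a = false.
From the singleton clause (b), b = true.
From the singleton clause (e), e = true.
All clauses are satisfied.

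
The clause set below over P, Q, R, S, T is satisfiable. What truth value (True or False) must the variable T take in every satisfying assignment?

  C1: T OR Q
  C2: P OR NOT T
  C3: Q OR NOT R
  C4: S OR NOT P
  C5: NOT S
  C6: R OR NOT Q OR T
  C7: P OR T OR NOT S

False

Suppose T = true.
From the singleton clause (P), P = true.
From the singleton clause (S), S = true.
Now (NOT S) is unsatisfied and unit — conflict.
So every satisfying assignment has T = False.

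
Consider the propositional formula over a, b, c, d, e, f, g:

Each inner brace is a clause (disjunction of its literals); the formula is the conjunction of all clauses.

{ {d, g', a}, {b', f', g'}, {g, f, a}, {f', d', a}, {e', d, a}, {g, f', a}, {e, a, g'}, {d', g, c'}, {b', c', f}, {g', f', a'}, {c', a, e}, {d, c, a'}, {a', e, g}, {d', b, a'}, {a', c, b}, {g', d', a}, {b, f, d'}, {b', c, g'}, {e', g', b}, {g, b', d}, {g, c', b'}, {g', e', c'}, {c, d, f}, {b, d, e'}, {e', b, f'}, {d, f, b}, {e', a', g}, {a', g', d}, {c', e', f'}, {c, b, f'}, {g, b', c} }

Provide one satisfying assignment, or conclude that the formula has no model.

Try d = 1.
Try f = 0.
Unit clause (b) forces b = 1.
Unit clause (c') forces c = 0.
Unit clause (g') forces g = 0.
But (g) is also a unit clause — contradiction.
That branch fails; take f = 1 instead.
Unit clause (a) forces a = 1.
Unit clause (g') forces g = 0.
Unit clause (c') forces c = 0.
Unit clause (e) forces e = 1.
But (e') is also a unit clause — contradiction.
Either choice for f ends in contradiction.
That branch fails; take d = 0 instead.
Try g = 0.
Unit clause (b') forces b = 0.
Unit clause (e') forces e = 0.
Unit clause (a') forces a = 0.
Unit clause (f) forces f = 1.
But (f') is also a unit clause — contradiction.
That branch fails; take g = 1 instead.
Unit clause (a) forces a = 1.
But (a') is also a unit clause — contradiction.
Either choice for g ends in contradiction.
Either choice for d ends in contradiction.

UNSATISFIABLE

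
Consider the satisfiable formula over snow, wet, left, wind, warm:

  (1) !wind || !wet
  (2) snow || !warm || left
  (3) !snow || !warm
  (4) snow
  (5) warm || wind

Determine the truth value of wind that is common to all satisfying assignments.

True

Suppose wind = false.
Unit clause (snow) forces snow = true.
Unit clause (!warm) forces warm = false.
Now (warm) is unsatisfied and unit — conflict.
So every satisfying assignment has wind = True.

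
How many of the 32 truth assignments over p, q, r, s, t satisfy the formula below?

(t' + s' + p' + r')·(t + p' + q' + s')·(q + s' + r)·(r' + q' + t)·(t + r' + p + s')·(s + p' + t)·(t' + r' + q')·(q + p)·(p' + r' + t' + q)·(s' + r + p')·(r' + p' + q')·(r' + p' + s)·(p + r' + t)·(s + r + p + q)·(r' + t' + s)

7

There are 2^5 = 32 truth assignments over (p, q, r, s, t).
Split on r. With r = 1, the clauses containing r are satisfied and r' drops from the rest; 1 of the 2^4 = 16 assignments to the other variables satisfy what remains.
With r = 0, by the same count on the reduced clause set, 6 assignments work.
Total: 1 + 6 = 7.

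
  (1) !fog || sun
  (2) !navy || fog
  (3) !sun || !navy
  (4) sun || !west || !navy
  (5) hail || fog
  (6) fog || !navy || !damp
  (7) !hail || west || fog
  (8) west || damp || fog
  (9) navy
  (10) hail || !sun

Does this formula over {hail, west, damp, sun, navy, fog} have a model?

The clause (navy) is unit, so navy = true.
The clause (fog) is unit, so fog = true.
The clause (sun) is unit, so sun = true.
But (!sun) is also a unit clause — contradiction.
No assignment satisfies every clause.

Unsatisfiable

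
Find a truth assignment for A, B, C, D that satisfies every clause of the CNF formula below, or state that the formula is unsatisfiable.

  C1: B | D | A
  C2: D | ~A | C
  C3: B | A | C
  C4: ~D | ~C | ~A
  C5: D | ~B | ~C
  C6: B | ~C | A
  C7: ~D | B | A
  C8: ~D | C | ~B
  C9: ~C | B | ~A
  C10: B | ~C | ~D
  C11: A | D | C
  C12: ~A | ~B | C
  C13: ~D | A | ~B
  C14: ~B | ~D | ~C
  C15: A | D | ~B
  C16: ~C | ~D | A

A=1; B=0; C=0; D=1

Try B = 0.
Try D = 1.
The clause (A) is unit, so A = 1.
The clause (~C) is unit, so C = 0.
All clauses are satisfied.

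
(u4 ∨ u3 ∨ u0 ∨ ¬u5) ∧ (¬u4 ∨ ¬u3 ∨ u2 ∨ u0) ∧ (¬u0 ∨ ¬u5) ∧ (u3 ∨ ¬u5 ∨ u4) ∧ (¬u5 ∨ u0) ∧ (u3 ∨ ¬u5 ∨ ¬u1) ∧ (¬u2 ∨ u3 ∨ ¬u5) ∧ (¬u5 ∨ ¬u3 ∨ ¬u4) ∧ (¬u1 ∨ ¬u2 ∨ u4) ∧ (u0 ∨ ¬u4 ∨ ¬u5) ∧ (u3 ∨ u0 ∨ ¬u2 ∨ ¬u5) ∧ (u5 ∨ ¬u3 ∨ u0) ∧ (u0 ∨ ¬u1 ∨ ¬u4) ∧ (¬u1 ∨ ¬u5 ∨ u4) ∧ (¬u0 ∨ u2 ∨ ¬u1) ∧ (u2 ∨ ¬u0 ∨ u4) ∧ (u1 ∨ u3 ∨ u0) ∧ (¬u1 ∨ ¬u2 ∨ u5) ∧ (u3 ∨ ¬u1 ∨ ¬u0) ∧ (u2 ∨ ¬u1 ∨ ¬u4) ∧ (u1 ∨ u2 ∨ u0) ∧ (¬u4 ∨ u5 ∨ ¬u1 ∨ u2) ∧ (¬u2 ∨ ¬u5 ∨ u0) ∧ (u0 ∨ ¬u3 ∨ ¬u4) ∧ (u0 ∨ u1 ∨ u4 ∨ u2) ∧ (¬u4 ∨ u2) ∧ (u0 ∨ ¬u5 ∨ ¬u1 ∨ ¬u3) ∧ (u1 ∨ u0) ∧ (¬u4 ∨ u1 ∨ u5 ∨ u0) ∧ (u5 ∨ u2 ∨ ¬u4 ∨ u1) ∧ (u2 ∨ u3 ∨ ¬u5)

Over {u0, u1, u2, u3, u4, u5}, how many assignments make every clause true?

5

There are 2^6 = 64 truth assignments over (u0, u1, u2, u3, u4, u5).
Split on u5. With u5 = True, the clauses containing u5 are satisfied and ¬u5 drops from the rest; 0 of the 2^5 = 32 assignments to the other variables satisfy what remains.
With u5 = False, by the same count on the reduced clause set, 5 assignments work.
(One model: u0=F, u1=T, u2=F, u3=F, u4=F, u5=F.)
Total: 0 + 5 = 5.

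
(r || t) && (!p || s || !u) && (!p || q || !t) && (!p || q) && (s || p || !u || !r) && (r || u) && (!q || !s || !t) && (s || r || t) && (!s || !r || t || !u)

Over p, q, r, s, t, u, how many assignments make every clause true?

There are 2^6 = 64 truth assignments over (p, q, r, s, t, u).
Split on u. With u = true, the clauses containing u are satisfied and !u drops from the rest; 4 of the 2^5 = 32 assignments to the other variables satisfy what remains.
With u = false, by the same count on the reduced clause set, 10 assignments work.
Total: 4 + 10 = 14.

14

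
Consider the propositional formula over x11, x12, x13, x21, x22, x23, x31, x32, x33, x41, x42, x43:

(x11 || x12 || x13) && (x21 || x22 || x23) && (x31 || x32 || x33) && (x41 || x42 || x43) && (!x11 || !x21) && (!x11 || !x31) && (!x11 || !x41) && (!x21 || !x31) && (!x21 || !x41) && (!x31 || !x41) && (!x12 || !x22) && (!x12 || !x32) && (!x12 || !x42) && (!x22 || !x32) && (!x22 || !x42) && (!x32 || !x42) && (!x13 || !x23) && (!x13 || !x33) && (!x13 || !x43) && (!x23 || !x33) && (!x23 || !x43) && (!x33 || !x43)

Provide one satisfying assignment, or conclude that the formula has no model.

UNSATISFIABLE

Case x11 = false:
Case x12 = true:
The clause (!x22) is unit, so x22 = false.
The clause (!x32) is unit, so x32 = false.
The clause (!x42) is unit, so x42 = false.
Case x21 = true:
The clause (!x31) is unit, so x31 = false.
The clause (x33) is unit, so x33 = true.
The clause (!x41) is unit, so x41 = false.
The clause (x43) is unit, so x43 = true.
Now (!x43) is unsatisfied and unit — conflict.
So x21 must be the other value — set x21 = false.
The clause (x23) is unit, so x23 = true.
The clause (!x13) is unit, so x13 = false.
The clause (!x33) is unit, so x33 = false.
The clause (x31) is unit, so x31 = true.
The clause (!x41) is unit, so x41 = false.
The clause (x43) is unit, so x43 = true.
Now (!x43) is unsatisfied and unit — conflict.
Either choice for x21 ends in contradiction.
So x12 must be the other value — set x12 = false.
The clause (x13) is unit, so x13 = true.
The clause (!x23) is unit, so x23 = false.
The clause (!x33) is unit, so x33 = false.
The clause (!x43) is unit, so x43 = false.
Case x21 = true:
The clause (!x31) is unit, so x31 = false.
The clause (x32) is unit, so x32 = true.
The clause (!x41) is unit, so x41 = false.
The clause (x42) is unit, so x42 = true.
Now (!x42) is unsatisfied and unit — conflict.
So x21 must be the other value — set x21 = false.
The clause (x22) is unit, so x22 = true.
The clause (!x32) is unit, so x32 = false.
The clause (x31) is unit, so x31 = true.
The clause (!x41) is unit, so x41 = false.
The clause (x42) is unit, so x42 = true.
Now (!x42) is unsatisfied and unit — conflict.
Either choice for x21 ends in contradiction.
Either choice for x12 ends in contradiction.
So x11 must be the other value — set x11 = true.
The clause (!x21) is unit, so x21 = false.
The clause (!x31) is unit, so x31 = false.
The clause (!x41) is unit, so x41 = false.
Case x22 = true:
The clause (!x12) is unit, so x12 = false.
The clause (!x32) is unit, so x32 = false.
The clause (x33) is unit, so x33 = true.
The clause (!x42) is unit, so x42 = false.
The clause (x43) is unit, so x43 = true.
Now (!x43) is unsatisfied and unit — conflict.
So x22 must be the other value — set x22 = false.
The clause (x23) is unit, so x23 = true.
The clause (!x13) is unit, so x13 = false.
The clause (!x33) is unit, so x33 = false.
The clause (x32) is unit, so x32 = true.
The clause (!x12) is unit, so x12 = false.
The clause (!x42) is unit, so x42 = false.
The clause (x43) is unit, so x43 = true.
Now (!x43) is unsatisfied and unit — conflict.
Either choice for x22 ends in contradiction.
Either choice for x11 ends in contradiction.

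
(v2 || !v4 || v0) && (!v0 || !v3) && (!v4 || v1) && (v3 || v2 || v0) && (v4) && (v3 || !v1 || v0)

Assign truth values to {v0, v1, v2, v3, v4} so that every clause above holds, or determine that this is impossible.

Unit clause (v4) forces v4 = true.
Unit clause (v1) forces v1 = true.
Case v2 = true:
Case v0 = true:
Unit clause (!v3) forces v3 = false.
All clauses are satisfied.

v0 ↦ true,  v1 ↦ true,  v2 ↦ true,  v3 ↦ false,  v4 ↦ true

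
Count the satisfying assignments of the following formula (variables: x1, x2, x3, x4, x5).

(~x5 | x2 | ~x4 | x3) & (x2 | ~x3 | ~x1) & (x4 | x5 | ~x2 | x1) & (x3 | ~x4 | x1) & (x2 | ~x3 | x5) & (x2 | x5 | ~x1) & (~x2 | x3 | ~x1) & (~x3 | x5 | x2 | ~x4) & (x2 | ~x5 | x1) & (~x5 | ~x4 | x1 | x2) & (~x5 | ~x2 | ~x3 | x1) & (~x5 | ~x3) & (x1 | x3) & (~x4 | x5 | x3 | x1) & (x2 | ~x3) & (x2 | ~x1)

3

There are 2^5 = 32 truth assignments over (x1, x2, x3, x4, x5).
Split on x5. With x5 = 1, the clauses containing x5 are satisfied and ~x5 drops from the rest; 0 of the 2^4 = 16 assignments to the other variables satisfy what remains.
With x5 = 0, by the same count on the reduced clause set, 3 assignments work.
(One model: x1=F, x2=T, x3=T, x4=T, x5=F.)
Total: 0 + 3 = 3.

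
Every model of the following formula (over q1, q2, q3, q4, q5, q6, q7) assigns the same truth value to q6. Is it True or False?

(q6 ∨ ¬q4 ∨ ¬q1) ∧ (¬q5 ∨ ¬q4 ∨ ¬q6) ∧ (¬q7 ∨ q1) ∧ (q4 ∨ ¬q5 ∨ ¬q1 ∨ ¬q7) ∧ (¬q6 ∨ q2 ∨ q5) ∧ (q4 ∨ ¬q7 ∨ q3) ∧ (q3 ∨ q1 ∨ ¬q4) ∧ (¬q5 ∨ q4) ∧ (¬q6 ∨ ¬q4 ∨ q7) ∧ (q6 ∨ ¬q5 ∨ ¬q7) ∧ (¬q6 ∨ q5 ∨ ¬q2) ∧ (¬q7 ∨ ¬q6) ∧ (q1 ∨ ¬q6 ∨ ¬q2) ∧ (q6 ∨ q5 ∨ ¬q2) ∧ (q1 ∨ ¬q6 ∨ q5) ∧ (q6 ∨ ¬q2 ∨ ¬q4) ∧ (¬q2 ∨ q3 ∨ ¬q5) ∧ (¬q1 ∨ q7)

False

Suppose q6 = True.
The clause (¬q7) is unit, so q7 = False.
The clause (¬q4) is unit, so q4 = False.
The clause (¬q5) is unit, so q5 = False.
The clause (q2) is unit, so q2 = True.
That conflicts with the unit clause (¬q2).
So every satisfying assignment has q6 = False.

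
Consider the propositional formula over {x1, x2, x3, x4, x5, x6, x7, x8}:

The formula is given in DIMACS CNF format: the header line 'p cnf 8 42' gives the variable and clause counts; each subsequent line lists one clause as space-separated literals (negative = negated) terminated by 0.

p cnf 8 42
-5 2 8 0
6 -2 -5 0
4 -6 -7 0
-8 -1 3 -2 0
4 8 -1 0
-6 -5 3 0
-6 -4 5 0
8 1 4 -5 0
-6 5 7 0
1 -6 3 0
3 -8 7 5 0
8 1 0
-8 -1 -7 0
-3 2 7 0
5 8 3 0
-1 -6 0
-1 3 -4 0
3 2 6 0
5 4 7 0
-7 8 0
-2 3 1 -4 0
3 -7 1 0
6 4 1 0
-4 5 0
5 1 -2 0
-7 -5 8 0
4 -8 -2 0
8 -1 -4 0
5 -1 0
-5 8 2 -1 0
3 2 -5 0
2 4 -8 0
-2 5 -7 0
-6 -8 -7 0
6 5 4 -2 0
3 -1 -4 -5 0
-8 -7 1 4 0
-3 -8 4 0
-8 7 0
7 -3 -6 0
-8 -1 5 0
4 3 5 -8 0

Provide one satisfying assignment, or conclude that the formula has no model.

x1: False; x2: False; x3: True; x4: True; x5: True; x6: False; x7: True; x8: True

Branch on x8: set x8 = True.
Unit clause (x7) forces x7 = True.
Unit clause (¬x1) forces x1 = False.
Unit clause (x3) forces x3 = True.
Unit clause (¬x6) forces x6 = False.
Unit clause (x4) forces x4 = True.
Unit clause (x5) forces x5 = True.
Unit clause (¬x2) forces x2 = False.
This assignment satisfies each clause.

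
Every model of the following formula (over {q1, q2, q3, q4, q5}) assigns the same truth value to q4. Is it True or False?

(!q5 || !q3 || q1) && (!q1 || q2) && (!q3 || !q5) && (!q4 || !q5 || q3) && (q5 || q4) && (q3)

Suppose q4 = false.
The clause (q5) is unit, so q5 = true.
The clause (!q3) is unit, so q3 = false.
Now (q3) is unsatisfied and unit — conflict.
So every satisfying assignment has q4 = True.

True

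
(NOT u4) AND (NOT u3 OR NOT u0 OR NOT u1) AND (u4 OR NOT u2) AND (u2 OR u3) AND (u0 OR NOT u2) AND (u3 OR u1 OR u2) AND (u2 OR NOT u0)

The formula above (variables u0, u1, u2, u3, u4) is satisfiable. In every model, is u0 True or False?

False

Suppose u0 = true.
Unit clause (NOT u4) forces u4 = false.
Unit clause (NOT u2) forces u2 = false.
Now (u2) is unsatisfied and unit — conflict.
So every satisfying assignment has u0 = False.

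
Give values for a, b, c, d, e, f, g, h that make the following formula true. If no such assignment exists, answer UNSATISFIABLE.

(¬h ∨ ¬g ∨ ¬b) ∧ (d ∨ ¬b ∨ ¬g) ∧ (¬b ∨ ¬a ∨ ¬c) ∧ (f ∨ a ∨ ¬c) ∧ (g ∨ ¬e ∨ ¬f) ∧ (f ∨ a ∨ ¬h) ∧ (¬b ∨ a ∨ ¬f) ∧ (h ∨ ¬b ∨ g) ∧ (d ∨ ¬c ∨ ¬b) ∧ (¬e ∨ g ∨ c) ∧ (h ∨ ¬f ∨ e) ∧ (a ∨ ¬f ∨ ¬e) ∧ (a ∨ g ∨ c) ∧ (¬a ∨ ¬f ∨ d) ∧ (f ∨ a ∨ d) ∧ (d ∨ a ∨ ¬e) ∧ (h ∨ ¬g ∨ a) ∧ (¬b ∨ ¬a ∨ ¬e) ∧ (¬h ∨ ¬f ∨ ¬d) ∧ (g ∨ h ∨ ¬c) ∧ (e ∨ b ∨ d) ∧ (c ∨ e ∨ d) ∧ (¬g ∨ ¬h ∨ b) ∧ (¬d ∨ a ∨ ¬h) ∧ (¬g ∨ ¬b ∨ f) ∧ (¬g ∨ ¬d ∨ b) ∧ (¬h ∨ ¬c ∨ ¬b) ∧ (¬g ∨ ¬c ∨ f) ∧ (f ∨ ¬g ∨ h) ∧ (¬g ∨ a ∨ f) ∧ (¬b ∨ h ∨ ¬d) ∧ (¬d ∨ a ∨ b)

a ↦ True,  b ↦ False,  c ↦ False,  d ↦ True,  e ↦ False,  f ↦ False,  g ↦ False,  h ↦ False

Branch on h: set h = False.
Branch on b: set b = False.
Branch on f: set f = False.
Unit clause (¬g) forces g = False.
Unit clause (¬c) forces c = False.
Unit clause (¬e) forces e = False.
Unit clause (a) forces a = True.
Unit clause (d) forces d = True.
This assignment satisfies each clause.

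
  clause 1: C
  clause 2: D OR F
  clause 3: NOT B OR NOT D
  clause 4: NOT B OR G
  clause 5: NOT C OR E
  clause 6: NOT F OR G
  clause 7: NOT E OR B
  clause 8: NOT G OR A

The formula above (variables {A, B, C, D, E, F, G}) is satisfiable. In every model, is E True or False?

Suppose E = false.
The clause (C) is unit, so C = true.
That conflicts with the unit clause (NOT C).
So every satisfying assignment has E = True.

True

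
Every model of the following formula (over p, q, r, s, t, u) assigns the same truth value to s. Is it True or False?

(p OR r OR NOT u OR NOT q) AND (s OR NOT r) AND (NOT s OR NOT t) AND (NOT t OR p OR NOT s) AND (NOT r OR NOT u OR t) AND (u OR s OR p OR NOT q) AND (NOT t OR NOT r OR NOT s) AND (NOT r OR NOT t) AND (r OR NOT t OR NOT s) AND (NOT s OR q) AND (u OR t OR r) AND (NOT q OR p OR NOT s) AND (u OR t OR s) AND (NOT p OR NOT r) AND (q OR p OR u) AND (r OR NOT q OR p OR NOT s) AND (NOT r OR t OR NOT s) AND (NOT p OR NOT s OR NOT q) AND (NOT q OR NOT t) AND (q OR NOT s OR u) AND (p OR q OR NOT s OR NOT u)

Suppose s = true.
(NOT t) alone gives t = false.
(q) alone gives q = true.
(p) alone gives p = true.
But (NOT p) is also a unit clause — contradiction.
So every satisfying assignment has s = False.

False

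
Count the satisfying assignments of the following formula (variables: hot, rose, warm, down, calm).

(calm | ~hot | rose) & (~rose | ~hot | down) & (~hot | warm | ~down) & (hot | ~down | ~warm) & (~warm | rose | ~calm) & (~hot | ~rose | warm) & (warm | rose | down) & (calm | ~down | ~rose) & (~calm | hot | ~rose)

6

There are 2^5 = 32 truth assignments over (hot, rose, warm, down, calm).
Split on warm. With warm = 1, the clauses containing warm are satisfied and ~warm drops from the rest; 3 of the 2^4 = 16 assignments to the other variables satisfy what remains.
With warm = 0, by the same count on the reduced clause set, 3 assignments work.
(One model: hot=F, rose=F, warm=F, down=T, calm=F.)
Total: 3 + 3 = 6.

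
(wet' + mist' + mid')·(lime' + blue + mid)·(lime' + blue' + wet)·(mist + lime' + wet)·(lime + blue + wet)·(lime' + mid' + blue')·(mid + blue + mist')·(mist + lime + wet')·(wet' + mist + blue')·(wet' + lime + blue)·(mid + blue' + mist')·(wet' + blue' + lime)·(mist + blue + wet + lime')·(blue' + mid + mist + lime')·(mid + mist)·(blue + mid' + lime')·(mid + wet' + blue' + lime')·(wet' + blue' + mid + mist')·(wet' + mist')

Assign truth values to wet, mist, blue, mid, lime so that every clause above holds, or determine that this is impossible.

Try mid = 1.
Try wet = 0.
Try lime = 0.
Unit clause (blue) forces blue = 1.
All clauses hold; mist can take either value.

wet=0, mist=0, blue=1, mid=1, lime=0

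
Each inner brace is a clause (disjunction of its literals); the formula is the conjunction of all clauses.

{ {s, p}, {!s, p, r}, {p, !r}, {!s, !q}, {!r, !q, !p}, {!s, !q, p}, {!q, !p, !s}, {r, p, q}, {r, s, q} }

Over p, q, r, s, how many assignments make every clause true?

4

There are 2^4 = 16 truth assignments over (p, q, r, s).
Split on s. With s = true, the clauses containing s are satisfied and !s drops from the rest; 2 of the 2^3 = 8 assignments to the other variables satisfy what remains.
With s = false, by the same count on the reduced clause set, 2 assignments work.
(One model: p=T, q=F, r=F, s=T.)
Total: 2 + 2 = 4.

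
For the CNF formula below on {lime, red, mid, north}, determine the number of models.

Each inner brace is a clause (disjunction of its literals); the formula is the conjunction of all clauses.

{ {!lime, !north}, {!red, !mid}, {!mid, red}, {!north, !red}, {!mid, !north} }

There are 2^4 = 16 truth assignments over (lime, red, mid, north).
Check each against the 5 clauses (columns in the order lime, red, mid, north):
  F F F F  ✓ satisfies all
  F F F T  ✓ satisfies all
  F F T F  ✗ fails (!mid || red)
  F F T T  ✗ fails (!mid || red)
  F T F F  ✓ satisfies all
  F T F T  ✗ fails (!north || !red)
  F T T F  ✗ fails (!red || !mid)
  F T T T  ✗ fails (!red || !mid)
  T F F F  ✓ satisfies all
  T F F T  ✗ fails (!lime || !north)
  T F T F  ✗ fails (!mid || red)
  T F T T  ✗ fails (!lime || !north)
  T T F F  ✓ satisfies all
  T T F T  ✗ fails (!lime || !north)
  T T T F  ✗ fails (!red || !mid)
  T T T T  ✗ fails (!lime || !north)
5 of the 16 rows are models.

5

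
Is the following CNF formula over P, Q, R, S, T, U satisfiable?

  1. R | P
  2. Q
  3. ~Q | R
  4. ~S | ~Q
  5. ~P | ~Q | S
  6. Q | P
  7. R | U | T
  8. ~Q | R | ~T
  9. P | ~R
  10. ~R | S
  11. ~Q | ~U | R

No, unsatisfiable

Unit clause (Q) forces Q = 1.
Unit clause (R) forces R = 1.
Unit clause (~S) forces S = 0.
That conflicts with the unit clause (S).
No assignment satisfies every clause.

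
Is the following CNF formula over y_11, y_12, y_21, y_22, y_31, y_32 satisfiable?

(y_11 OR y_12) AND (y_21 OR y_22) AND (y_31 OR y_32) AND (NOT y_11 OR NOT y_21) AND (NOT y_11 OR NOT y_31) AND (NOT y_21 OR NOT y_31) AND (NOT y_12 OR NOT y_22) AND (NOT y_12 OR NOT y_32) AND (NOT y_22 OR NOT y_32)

Try y_11 = true.
Unit clause (NOT y_21) forces y_21 = false.
Unit clause (y_22) forces y_22 = true.
Unit clause (NOT y_31) forces y_31 = false.
Unit clause (y_32) forces y_32 = true.
That conflicts with the unit clause (NOT y_32).
Backtrack on y_11: now try y_11 = false.
Unit clause (y_12) forces y_12 = true.
Unit clause (NOT y_22) forces y_22 = false.
Unit clause (y_21) forces y_21 = true.
Unit clause (NOT y_31) forces y_31 = false.
Unit clause (y_32) forces y_32 = true.
That conflicts with the unit clause (NOT y_32).
Both values of y_11 lead to a conflict.
No assignment satisfies every clause.

Unsatisfiable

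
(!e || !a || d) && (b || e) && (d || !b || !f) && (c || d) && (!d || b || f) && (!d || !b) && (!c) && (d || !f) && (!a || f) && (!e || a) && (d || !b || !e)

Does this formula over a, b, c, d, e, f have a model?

Yes

The clause (!c) is unit, so c = false.
The clause (d) is unit, so d = true.
The clause (!b) is unit, so b = false.
The clause (e) is unit, so e = true.
The clause (f) is unit, so f = true.
The clause (a) is unit, so a = true.
All clauses are satisfied.
A satisfying assignment: a: true,  b: false,  c: false,  d: true,  e: true,  f: true.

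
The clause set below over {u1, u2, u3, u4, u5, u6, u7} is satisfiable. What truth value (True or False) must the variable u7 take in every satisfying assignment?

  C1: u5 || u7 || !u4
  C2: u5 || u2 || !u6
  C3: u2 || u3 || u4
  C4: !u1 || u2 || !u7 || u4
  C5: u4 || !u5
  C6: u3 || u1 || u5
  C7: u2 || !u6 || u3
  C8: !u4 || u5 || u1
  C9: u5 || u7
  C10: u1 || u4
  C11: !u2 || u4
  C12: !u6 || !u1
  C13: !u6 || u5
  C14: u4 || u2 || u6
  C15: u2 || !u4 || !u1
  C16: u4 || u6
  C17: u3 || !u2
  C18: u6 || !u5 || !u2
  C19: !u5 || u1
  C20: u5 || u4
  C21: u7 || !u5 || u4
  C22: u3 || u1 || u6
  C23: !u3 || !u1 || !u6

Suppose u7 = false.
From the singleton clause (u5), u5 = true.
From the singleton clause (u4), u4 = true.
From the singleton clause (u1), u1 = true.
From the singleton clause (!u6), u6 = false.
From the singleton clause (u2), u2 = true.
Now (!u2) is unsatisfied and unit — conflict.
So every satisfying assignment has u7 = True.

True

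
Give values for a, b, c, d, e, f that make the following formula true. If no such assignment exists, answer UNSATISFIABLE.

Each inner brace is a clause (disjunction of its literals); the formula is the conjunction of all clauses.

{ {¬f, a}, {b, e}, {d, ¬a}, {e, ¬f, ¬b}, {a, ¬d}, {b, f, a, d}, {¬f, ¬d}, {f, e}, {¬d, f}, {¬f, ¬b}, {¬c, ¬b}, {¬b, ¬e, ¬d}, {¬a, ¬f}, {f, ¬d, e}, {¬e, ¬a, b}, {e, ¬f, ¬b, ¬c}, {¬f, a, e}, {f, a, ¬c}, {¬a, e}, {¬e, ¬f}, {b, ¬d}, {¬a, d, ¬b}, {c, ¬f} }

a ↦ False, b ↦ True, c ↦ False, d ↦ False, e ↦ True, f ↦ False

Branch on f: set f = False.
From the singleton clause (e), e = True.
From the singleton clause (¬d), d = False.
From the singleton clause (¬a), a = False.
From the singleton clause (b), b = True.
From the singleton clause (¬c), c = False.
Every clause now holds.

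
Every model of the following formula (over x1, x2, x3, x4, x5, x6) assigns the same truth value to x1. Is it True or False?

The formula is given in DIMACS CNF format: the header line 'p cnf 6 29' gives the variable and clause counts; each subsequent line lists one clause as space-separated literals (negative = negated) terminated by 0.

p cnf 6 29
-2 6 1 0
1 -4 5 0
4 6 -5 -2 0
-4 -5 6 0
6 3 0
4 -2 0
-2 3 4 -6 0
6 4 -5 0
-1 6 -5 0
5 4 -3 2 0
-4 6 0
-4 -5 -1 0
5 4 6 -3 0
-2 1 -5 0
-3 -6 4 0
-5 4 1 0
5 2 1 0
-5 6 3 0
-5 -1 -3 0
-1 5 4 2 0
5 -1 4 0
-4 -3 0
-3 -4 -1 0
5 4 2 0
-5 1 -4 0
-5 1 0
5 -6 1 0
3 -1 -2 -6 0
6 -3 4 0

Suppose x1 = False.
Unit clause (¬x5) forces x5 = False.
Unit clause (¬x4) forces x4 = False.
Unit clause (¬x2) forces x2 = False.
That conflicts with the unit clause (x2).
So every satisfying assignment has x1 = True.

True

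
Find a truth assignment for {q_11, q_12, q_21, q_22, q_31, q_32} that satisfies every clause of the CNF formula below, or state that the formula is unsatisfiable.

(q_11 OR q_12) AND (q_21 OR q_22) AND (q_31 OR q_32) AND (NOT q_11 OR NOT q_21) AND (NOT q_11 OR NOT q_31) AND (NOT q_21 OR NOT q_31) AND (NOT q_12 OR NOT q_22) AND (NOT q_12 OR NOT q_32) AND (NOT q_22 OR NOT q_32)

Try q_11 = true.
From the singleton clause (NOT q_21), q_21 = false.
From the singleton clause (q_22), q_22 = true.
From the singleton clause (NOT q_31), q_31 = false.
From the singleton clause (q_32), q_32 = true.
Now (NOT q_32) is unsatisfied and unit — conflict.
That branch fails; take q_11 = false instead.
From the singleton clause (q_12), q_12 = true.
From the singleton clause (NOT q_22), q_22 = false.
From the singleton clause (q_21), q_21 = true.
From the singleton clause (NOT q_31), q_31 = false.
From the singleton clause (q_32), q_32 = true.
Now (NOT q_32) is unsatisfied and unit — conflict.
Both values of q_11 lead to a conflict.

UNSATISFIABLE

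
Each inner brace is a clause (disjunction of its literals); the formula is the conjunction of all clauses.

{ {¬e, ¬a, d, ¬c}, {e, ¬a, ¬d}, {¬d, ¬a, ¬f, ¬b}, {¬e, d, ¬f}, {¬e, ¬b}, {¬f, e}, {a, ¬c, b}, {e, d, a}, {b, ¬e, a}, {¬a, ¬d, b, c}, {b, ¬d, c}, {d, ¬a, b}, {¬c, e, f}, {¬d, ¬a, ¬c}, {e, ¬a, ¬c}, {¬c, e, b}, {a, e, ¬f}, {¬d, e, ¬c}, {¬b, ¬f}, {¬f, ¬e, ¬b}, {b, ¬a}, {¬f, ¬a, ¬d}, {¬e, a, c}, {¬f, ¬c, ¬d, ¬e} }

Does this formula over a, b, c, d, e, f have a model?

Yes

Case e = False:
Unit clause (¬f) forces f = False.
Unit clause (¬c) forces c = False.
Case a = True:
Unit clause (¬d) forces d = False.
Unit clause (b) forces b = True.
Every clause now holds.
A satisfying assignment: a=True, b=True, c=False, d=False, e=False, f=False.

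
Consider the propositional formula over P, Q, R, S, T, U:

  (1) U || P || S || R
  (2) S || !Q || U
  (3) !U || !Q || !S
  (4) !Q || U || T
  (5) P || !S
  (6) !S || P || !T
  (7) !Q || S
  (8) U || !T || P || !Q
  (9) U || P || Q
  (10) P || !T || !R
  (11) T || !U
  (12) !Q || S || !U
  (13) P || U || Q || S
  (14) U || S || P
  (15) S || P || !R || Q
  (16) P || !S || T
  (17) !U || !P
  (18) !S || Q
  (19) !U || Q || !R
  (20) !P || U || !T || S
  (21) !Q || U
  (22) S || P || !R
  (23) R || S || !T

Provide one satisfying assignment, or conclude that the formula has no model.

Case P = true:
The clause (!U) is unit, so U = false.
The clause (!Q) is unit, so Q = false.
The clause (!S) is unit, so S = false.
The clause (!T) is unit, so T = false.
Every clause is now satisfied; R is unconstrained.

P=true, Q=false, R=true, S=false, T=false, U=false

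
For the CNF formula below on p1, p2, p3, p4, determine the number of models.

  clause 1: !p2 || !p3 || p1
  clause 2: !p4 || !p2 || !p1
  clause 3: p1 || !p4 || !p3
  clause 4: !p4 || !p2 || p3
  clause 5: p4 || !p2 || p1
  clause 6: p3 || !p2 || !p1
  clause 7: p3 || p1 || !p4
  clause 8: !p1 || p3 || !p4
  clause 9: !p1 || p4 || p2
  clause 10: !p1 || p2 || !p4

There are 2^4 = 16 truth assignments over (p1, p2, p3, p4).
Split on p3. With p3 = true, the clauses containing p3 are satisfied and !p3 drops from the rest; 2 of the 2^3 = 8 assignments to the other variables satisfy what remains.
With p3 = false, by the same count on the reduced clause set, 1 assignment works.
Total: 2 + 1 = 3.

3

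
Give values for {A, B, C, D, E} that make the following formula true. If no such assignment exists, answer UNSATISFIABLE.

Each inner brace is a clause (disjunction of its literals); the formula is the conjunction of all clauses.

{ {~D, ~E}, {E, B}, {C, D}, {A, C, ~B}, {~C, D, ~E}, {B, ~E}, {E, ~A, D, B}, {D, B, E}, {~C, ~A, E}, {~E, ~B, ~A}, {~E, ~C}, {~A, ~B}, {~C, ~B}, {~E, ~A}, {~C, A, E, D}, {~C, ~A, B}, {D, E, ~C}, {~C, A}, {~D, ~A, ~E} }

UNSATISFIABLE

Try D = 0.
Unit clause (C) forces C = 1.
Unit clause (~E) forces E = 0.
Now (E) is unsatisfied and unit — conflict.
Backtrack on D: now try D = 1.
Unit clause (~E) forces E = 0.
Unit clause (B) forces B = 1.
Unit clause (~A) forces A = 0.
Unit clause (C) forces C = 1.
Now (~C) is unsatisfied and unit — conflict.
Either choice for D ends in contradiction.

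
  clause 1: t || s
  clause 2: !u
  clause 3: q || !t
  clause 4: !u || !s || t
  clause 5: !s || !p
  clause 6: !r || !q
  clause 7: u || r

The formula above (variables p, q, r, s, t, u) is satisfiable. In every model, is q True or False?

Suppose q = true.
Unit clause (!u) forces u = false.
Unit clause (!r) forces r = false.
Now (r) is unsatisfied and unit — conflict.
So every satisfying assignment has q = False.

False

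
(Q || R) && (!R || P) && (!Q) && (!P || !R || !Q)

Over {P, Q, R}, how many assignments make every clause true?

There are 2^3 = 8 truth assignments over (P, Q, R).
Check each against the 4 clauses (columns in the order P, Q, R):
  F F F  ✗ fails (Q || R)
  F F T  ✗ fails (!R || P)
  F T F  ✗ fails (!Q)
  F T T  ✗ fails (!R || P)
  T F F  ✗ fails (Q || R)
  T F T  ✓ satisfies all
  T T F  ✗ fails (!Q)
  T T T  ✗ fails (!Q)
1 of the 8 rows is a model.

1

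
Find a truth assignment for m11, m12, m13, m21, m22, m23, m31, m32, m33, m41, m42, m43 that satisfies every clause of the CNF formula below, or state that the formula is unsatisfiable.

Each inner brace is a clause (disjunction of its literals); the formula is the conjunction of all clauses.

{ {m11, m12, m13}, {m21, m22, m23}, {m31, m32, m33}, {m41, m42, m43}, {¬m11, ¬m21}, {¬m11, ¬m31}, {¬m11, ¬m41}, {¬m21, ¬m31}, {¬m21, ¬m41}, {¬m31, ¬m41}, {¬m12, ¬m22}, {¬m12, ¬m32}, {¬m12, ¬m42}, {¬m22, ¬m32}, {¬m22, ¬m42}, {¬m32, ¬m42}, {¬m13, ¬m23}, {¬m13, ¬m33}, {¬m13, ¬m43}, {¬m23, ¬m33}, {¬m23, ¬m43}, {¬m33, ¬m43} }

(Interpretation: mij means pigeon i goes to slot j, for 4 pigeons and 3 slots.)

Suppose m11 = False.
Suppose m12 = True.
The clause (¬m22) is unit, so m22 = False.
The clause (¬m32) is unit, so m32 = False.
The clause (¬m42) is unit, so m42 = False.
Suppose m21 = True.
The clause (¬m31) is unit, so m31 = False.
The clause (m33) is unit, so m33 = True.
The clause (¬m41) is unit, so m41 = False.
The clause (m43) is unit, so m43 = True.
That conflicts with the unit clause (¬m43).
Backtrack on m21: now try m21 = False.
The clause (m23) is unit, so m23 = True.
The clause (¬m13) is unit, so m13 = False.
The clause (¬m33) is unit, so m33 = False.
The clause (m31) is unit, so m31 = True.
The clause (¬m41) is unit, so m41 = False.
The clause (m43) is unit, so m43 = True.
That conflicts with the unit clause (¬m43).
Either choice for m21 ends in contradiction.
Backtrack on m12: now try m12 = False.
The clause (m13) is unit, so m13 = True.
The clause (¬m23) is unit, so m23 = False.
The clause (¬m33) is unit, so m33 = False.
The clause (¬m43) is unit, so m43 = False.
Suppose m21 = True.
The clause (¬m31) is unit, so m31 = False.
The clause (m32) is unit, so m32 = True.
The clause (¬m41) is unit, so m41 = False.
The clause (m42) is unit, so m42 = True.
That conflicts with the unit clause (¬m42).
Backtrack on m21: now try m21 = False.
The clause (m22) is unit, so m22 = True.
The clause (¬m32) is unit, so m32 = False.
The clause (m31) is unit, so m31 = True.
The clause (¬m41) is unit, so m41 = False.
The clause (m42) is unit, so m42 = True.
That conflicts with the unit clause (¬m42).
Either choice for m21 ends in contradiction.
Either choice for m12 ends in contradiction.
Backtrack on m11: now try m11 = True.
The clause (¬m21) is unit, so m21 = False.
The clause (¬m31) is unit, so m31 = False.
The clause (¬m41) is unit, so m41 = False.
Suppose m22 = True.
The clause (¬m12) is unit, so m12 = False.
The clause (¬m32) is unit, so m32 = False.
The clause (m33) is unit, so m33 = True.
The clause (¬m42) is unit, so m42 = False.
The clause (m43) is unit, so m43 = True.
That conflicts with the unit clause (¬m43).
Backtrack on m22: now try m22 = False.
The clause (m23) is unit, so m23 = True.
The clause (¬m13) is unit, so m13 = False.
The clause (¬m33) is unit, so m33 = False.
The clause (m32) is unit, so m32 = True.
The clause (¬m12) is unit, so m12 = False.
The clause (¬m42) is unit, so m42 = False.
The clause (m43) is unit, so m43 = True.
That conflicts with the unit clause (¬m43).
Either choice for m22 ends in contradiction.
Either choice for m11 ends in contradiction.

UNSATISFIABLE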